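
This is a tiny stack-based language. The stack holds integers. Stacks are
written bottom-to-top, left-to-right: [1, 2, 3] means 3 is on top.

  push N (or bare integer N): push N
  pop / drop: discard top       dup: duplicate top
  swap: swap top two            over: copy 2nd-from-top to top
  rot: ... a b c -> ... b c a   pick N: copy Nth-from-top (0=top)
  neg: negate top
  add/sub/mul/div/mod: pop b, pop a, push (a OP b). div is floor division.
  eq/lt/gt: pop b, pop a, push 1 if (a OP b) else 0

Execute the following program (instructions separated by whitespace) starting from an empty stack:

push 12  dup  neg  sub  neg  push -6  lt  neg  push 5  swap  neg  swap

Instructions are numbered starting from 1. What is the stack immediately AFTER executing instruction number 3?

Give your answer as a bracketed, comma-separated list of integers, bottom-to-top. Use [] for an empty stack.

Step 1 ('push 12'): [12]
Step 2 ('dup'): [12, 12]
Step 3 ('neg'): [12, -12]

Answer: [12, -12]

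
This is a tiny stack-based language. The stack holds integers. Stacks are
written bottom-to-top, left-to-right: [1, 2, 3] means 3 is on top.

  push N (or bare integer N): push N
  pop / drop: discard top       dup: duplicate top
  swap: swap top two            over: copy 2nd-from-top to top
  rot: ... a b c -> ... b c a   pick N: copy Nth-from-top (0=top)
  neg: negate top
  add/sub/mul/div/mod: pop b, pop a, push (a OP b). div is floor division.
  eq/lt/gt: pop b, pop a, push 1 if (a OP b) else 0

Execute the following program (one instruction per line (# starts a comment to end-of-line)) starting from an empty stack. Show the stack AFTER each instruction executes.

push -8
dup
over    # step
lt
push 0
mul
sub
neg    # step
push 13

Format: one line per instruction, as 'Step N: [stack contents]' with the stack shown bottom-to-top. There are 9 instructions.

Step 1: [-8]
Step 2: [-8, -8]
Step 3: [-8, -8, -8]
Step 4: [-8, 0]
Step 5: [-8, 0, 0]
Step 6: [-8, 0]
Step 7: [-8]
Step 8: [8]
Step 9: [8, 13]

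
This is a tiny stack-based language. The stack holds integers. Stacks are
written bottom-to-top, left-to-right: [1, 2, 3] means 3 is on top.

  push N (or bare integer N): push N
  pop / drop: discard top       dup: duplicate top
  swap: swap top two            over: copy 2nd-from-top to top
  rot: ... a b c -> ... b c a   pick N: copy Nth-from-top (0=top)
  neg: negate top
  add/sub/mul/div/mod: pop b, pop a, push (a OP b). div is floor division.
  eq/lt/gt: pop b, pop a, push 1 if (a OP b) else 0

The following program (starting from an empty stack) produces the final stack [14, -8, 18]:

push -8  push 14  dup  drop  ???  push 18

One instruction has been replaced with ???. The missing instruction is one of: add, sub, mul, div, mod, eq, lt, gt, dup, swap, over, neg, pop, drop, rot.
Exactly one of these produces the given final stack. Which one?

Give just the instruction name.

Answer: swap

Derivation:
Stack before ???: [-8, 14]
Stack after ???:  [14, -8]
The instruction that transforms [-8, 14] -> [14, -8] is: swap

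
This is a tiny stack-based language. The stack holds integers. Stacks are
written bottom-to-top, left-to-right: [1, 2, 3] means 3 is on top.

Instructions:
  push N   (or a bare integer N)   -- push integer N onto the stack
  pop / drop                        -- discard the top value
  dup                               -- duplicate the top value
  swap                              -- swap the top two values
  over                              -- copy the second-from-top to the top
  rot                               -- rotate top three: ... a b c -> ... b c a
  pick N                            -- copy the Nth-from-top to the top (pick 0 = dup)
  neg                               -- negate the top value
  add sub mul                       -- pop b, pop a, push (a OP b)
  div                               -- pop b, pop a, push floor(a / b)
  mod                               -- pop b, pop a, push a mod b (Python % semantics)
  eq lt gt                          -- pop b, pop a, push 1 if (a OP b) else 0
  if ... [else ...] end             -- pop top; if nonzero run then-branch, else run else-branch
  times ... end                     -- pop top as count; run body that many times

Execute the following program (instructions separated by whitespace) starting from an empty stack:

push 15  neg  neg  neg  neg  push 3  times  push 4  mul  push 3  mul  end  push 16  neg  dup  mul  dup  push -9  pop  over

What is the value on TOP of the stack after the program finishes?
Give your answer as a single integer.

After 'push 15': [15]
After 'neg': [-15]
After 'neg': [15]
After 'neg': [-15]
After 'neg': [15]
After 'push 3': [15, 3]
After 'times': [15]
After 'push 4': [15, 4]
After 'mul': [60]
After 'push 3': [60, 3]
  ...
After 'push 3': [8640, 3]
After 'mul': [25920]
After 'push 16': [25920, 16]
After 'neg': [25920, -16]
After 'dup': [25920, -16, -16]
After 'mul': [25920, 256]
After 'dup': [25920, 256, 256]
After 'push -9': [25920, 256, 256, -9]
After 'pop': [25920, 256, 256]
After 'over': [25920, 256, 256, 256]

Answer: 256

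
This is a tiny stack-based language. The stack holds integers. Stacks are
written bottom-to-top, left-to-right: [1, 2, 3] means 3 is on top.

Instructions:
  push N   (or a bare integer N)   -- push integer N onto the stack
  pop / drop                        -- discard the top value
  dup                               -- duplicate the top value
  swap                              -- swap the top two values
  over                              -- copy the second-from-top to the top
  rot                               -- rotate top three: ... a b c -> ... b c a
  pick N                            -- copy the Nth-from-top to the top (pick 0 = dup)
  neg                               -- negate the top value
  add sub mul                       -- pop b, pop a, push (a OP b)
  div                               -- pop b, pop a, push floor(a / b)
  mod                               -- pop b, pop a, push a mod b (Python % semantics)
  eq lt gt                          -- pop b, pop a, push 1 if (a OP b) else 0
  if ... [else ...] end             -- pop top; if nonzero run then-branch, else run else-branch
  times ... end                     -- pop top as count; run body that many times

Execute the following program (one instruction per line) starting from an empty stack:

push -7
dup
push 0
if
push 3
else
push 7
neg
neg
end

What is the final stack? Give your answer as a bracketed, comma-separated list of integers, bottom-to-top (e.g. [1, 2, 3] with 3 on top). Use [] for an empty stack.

Answer: [-7, -7, 7]

Derivation:
After 'push -7': [-7]
After 'dup': [-7, -7]
After 'push 0': [-7, -7, 0]
After 'if': [-7, -7]
After 'push 7': [-7, -7, 7]
After 'neg': [-7, -7, -7]
After 'neg': [-7, -7, 7]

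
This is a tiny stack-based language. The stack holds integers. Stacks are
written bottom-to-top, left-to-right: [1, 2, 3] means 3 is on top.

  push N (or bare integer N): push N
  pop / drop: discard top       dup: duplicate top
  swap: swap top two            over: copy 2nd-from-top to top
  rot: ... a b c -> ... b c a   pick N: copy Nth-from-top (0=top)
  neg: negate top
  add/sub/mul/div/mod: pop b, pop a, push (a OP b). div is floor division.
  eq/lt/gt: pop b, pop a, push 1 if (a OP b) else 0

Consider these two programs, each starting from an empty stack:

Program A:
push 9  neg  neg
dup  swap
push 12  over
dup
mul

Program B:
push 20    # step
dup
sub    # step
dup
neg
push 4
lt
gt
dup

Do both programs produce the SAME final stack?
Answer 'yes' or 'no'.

Answer: no

Derivation:
Program A trace:
  After 'push 9': [9]
  After 'neg': [-9]
  After 'neg': [9]
  After 'dup': [9, 9]
  After 'swap': [9, 9]
  After 'push 12': [9, 9, 12]
  After 'over': [9, 9, 12, 9]
  After 'dup': [9, 9, 12, 9, 9]
  After 'mul': [9, 9, 12, 81]
Program A final stack: [9, 9, 12, 81]

Program B trace:
  After 'push 20': [20]
  After 'dup': [20, 20]
  After 'sub': [0]
  After 'dup': [0, 0]
  After 'neg': [0, 0]
  After 'push 4': [0, 0, 4]
  After 'lt': [0, 1]
  After 'gt': [0]
  After 'dup': [0, 0]
Program B final stack: [0, 0]
Same: no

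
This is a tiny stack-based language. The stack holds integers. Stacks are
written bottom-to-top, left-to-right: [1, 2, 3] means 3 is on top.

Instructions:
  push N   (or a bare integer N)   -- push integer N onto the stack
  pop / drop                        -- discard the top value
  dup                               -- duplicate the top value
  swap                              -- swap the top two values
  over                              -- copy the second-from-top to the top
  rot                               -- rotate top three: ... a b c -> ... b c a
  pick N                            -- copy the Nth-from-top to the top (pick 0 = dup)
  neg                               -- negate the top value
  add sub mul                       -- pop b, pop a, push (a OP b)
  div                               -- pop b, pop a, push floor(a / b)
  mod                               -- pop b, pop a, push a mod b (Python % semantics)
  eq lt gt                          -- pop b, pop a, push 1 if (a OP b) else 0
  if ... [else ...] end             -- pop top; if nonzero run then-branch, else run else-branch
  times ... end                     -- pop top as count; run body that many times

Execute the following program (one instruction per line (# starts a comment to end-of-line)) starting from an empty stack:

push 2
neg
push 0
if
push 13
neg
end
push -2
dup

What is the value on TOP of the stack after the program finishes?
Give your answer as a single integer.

Answer: -2

Derivation:
After 'push 2': [2]
After 'neg': [-2]
After 'push 0': [-2, 0]
After 'if': [-2]
After 'push -2': [-2, -2]
After 'dup': [-2, -2, -2]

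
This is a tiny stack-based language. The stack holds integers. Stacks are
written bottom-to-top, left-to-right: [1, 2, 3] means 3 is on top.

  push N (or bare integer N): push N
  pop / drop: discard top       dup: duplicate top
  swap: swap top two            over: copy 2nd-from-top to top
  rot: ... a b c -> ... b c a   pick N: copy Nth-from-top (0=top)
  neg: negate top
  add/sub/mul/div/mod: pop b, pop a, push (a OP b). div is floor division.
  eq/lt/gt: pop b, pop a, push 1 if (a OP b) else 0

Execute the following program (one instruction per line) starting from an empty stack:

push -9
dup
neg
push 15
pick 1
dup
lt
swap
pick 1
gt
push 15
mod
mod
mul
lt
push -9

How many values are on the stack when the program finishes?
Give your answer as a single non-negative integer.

Answer: 2

Derivation:
After 'push -9': stack = [-9] (depth 1)
After 'dup': stack = [-9, -9] (depth 2)
After 'neg': stack = [-9, 9] (depth 2)
After 'push 15': stack = [-9, 9, 15] (depth 3)
After 'pick 1': stack = [-9, 9, 15, 9] (depth 4)
After 'dup': stack = [-9, 9, 15, 9, 9] (depth 5)
After 'lt': stack = [-9, 9, 15, 0] (depth 4)
After 'swap': stack = [-9, 9, 0, 15] (depth 4)
After 'pick 1': stack = [-9, 9, 0, 15, 0] (depth 5)
After 'gt': stack = [-9, 9, 0, 1] (depth 4)
After 'push 15': stack = [-9, 9, 0, 1, 15] (depth 5)
After 'mod': stack = [-9, 9, 0, 1] (depth 4)
After 'mod': stack = [-9, 9, 0] (depth 3)
After 'mul': stack = [-9, 0] (depth 2)
After 'lt': stack = [1] (depth 1)
After 'push -9': stack = [1, -9] (depth 2)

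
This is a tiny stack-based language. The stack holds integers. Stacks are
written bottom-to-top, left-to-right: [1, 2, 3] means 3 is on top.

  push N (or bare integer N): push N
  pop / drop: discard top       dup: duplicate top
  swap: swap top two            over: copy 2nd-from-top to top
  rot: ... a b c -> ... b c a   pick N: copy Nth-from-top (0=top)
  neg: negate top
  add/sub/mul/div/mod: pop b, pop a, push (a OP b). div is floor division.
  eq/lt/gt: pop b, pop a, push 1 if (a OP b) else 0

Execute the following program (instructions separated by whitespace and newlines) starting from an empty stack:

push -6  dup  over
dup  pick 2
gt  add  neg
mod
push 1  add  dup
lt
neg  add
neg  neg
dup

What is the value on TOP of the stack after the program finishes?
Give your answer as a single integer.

Answer: -6

Derivation:
After 'push -6': [-6]
After 'dup': [-6, -6]
After 'over': [-6, -6, -6]
After 'dup': [-6, -6, -6, -6]
After 'pick 2': [-6, -6, -6, -6, -6]
After 'gt': [-6, -6, -6, 0]
After 'add': [-6, -6, -6]
After 'neg': [-6, -6, 6]
After 'mod': [-6, 0]
After 'push 1': [-6, 0, 1]
After 'add': [-6, 1]
After 'dup': [-6, 1, 1]
After 'lt': [-6, 0]
After 'neg': [-6, 0]
After 'add': [-6]
After 'neg': [6]
After 'neg': [-6]
After 'dup': [-6, -6]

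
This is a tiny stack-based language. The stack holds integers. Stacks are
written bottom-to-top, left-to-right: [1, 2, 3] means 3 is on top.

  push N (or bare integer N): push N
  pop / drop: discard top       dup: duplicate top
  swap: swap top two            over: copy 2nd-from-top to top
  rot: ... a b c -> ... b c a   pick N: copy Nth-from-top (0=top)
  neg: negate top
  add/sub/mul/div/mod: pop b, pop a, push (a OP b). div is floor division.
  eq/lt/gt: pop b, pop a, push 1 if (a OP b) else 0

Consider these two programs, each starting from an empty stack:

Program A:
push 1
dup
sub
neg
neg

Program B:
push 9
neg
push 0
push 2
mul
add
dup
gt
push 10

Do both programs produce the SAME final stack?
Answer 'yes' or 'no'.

Program A trace:
  After 'push 1': [1]
  After 'dup': [1, 1]
  After 'sub': [0]
  After 'neg': [0]
  After 'neg': [0]
Program A final stack: [0]

Program B trace:
  After 'push 9': [9]
  After 'neg': [-9]
  After 'push 0': [-9, 0]
  After 'push 2': [-9, 0, 2]
  After 'mul': [-9, 0]
  After 'add': [-9]
  After 'dup': [-9, -9]
  After 'gt': [0]
  After 'push 10': [0, 10]
Program B final stack: [0, 10]
Same: no

Answer: no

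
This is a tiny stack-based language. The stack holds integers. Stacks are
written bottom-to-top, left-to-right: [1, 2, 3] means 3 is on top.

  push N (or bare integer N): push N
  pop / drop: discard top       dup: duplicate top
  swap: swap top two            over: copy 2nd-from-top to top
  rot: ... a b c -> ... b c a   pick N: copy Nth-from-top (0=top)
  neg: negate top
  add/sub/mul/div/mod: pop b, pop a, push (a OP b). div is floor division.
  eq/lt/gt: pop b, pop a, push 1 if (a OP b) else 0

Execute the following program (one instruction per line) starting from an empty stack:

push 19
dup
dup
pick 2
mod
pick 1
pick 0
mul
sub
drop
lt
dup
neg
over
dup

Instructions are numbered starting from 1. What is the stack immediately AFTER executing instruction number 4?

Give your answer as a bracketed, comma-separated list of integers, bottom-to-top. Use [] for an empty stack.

Answer: [19, 19, 19, 19]

Derivation:
Step 1 ('push 19'): [19]
Step 2 ('dup'): [19, 19]
Step 3 ('dup'): [19, 19, 19]
Step 4 ('pick 2'): [19, 19, 19, 19]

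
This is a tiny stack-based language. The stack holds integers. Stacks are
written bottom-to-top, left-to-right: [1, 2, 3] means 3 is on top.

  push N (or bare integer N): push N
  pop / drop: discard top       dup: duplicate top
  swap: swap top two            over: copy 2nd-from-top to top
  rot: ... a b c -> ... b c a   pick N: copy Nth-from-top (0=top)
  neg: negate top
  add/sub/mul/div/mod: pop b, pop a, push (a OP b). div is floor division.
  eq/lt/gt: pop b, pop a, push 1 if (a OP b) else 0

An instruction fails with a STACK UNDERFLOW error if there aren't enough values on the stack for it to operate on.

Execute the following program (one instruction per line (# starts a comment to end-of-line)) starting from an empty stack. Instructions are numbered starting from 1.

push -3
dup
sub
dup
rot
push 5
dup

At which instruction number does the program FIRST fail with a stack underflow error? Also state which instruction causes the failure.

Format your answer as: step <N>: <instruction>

Answer: step 5: rot

Derivation:
Step 1 ('push -3'): stack = [-3], depth = 1
Step 2 ('dup'): stack = [-3, -3], depth = 2
Step 3 ('sub'): stack = [0], depth = 1
Step 4 ('dup'): stack = [0, 0], depth = 2
Step 5 ('rot'): needs 3 value(s) but depth is 2 — STACK UNDERFLOW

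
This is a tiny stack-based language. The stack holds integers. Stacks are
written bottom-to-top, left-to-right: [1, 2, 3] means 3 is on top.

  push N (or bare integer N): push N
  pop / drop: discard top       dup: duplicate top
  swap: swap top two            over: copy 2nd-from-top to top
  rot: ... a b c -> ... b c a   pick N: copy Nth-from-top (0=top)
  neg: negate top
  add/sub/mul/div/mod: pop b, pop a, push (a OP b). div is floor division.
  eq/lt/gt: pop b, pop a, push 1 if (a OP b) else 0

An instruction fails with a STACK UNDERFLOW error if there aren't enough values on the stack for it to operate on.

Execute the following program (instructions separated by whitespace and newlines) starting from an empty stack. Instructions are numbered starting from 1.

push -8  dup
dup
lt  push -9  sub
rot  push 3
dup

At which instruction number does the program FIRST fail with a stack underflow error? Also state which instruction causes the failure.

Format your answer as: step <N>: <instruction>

Answer: step 7: rot

Derivation:
Step 1 ('push -8'): stack = [-8], depth = 1
Step 2 ('dup'): stack = [-8, -8], depth = 2
Step 3 ('dup'): stack = [-8, -8, -8], depth = 3
Step 4 ('lt'): stack = [-8, 0], depth = 2
Step 5 ('push -9'): stack = [-8, 0, -9], depth = 3
Step 6 ('sub'): stack = [-8, 9], depth = 2
Step 7 ('rot'): needs 3 value(s) but depth is 2 — STACK UNDERFLOW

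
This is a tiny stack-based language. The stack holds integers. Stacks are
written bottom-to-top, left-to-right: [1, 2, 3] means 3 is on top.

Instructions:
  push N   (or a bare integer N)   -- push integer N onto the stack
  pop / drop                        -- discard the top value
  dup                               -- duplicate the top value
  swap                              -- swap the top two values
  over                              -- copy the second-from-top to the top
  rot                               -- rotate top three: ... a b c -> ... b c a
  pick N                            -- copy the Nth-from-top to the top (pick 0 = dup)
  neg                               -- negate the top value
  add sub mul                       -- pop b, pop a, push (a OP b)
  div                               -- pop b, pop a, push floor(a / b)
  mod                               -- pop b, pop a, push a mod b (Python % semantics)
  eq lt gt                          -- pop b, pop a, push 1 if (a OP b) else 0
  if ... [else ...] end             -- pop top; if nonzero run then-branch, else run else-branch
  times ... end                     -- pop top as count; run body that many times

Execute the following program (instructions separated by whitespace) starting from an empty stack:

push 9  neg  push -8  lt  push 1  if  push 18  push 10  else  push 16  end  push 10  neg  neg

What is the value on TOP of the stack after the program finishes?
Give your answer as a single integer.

After 'push 9': [9]
After 'neg': [-9]
After 'push -8': [-9, -8]
After 'lt': [1]
After 'push 1': [1, 1]
After 'if': [1]
After 'push 18': [1, 18]
After 'push 10': [1, 18, 10]
After 'push 10': [1, 18, 10, 10]
After 'neg': [1, 18, 10, -10]
After 'neg': [1, 18, 10, 10]

Answer: 10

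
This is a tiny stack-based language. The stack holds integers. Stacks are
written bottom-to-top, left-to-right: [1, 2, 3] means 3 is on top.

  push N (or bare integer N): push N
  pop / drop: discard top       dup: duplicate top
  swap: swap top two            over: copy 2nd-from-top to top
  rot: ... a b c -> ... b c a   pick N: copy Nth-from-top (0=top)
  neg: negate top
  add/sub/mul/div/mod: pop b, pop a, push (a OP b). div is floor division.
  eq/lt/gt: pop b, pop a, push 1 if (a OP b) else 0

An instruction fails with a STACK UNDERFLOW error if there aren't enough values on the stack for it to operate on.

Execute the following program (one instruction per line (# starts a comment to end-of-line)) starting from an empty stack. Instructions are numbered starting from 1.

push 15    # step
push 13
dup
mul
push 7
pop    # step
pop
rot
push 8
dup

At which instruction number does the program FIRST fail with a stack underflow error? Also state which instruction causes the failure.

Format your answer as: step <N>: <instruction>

Answer: step 8: rot

Derivation:
Step 1 ('push 15'): stack = [15], depth = 1
Step 2 ('push 13'): stack = [15, 13], depth = 2
Step 3 ('dup'): stack = [15, 13, 13], depth = 3
Step 4 ('mul'): stack = [15, 169], depth = 2
Step 5 ('push 7'): stack = [15, 169, 7], depth = 3
Step 6 ('pop'): stack = [15, 169], depth = 2
Step 7 ('pop'): stack = [15], depth = 1
Step 8 ('rot'): needs 3 value(s) but depth is 1 — STACK UNDERFLOW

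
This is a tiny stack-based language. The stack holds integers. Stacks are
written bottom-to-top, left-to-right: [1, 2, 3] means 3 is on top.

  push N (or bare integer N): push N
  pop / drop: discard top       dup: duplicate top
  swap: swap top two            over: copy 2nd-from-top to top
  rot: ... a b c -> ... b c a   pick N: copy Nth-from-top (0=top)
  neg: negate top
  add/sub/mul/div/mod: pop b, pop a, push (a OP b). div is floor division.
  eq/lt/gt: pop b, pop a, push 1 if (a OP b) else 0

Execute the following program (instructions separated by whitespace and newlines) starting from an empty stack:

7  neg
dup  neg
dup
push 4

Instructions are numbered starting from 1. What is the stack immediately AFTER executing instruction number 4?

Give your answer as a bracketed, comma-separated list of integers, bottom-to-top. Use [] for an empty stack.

Step 1 ('7'): [7]
Step 2 ('neg'): [-7]
Step 3 ('dup'): [-7, -7]
Step 4 ('neg'): [-7, 7]

Answer: [-7, 7]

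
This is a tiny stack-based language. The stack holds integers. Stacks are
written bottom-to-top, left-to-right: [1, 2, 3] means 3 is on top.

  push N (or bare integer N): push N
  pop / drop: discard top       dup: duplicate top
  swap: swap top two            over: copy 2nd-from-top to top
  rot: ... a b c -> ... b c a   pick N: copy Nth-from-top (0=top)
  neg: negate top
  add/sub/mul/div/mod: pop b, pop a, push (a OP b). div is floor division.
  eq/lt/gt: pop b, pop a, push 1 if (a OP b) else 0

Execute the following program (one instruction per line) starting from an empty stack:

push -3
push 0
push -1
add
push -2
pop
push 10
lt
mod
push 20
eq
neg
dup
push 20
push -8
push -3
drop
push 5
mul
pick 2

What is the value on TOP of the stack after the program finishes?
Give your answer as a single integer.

After 'push -3': [-3]
After 'push 0': [-3, 0]
After 'push -1': [-3, 0, -1]
After 'add': [-3, -1]
After 'push -2': [-3, -1, -2]
After 'pop': [-3, -1]
After 'push 10': [-3, -1, 10]
After 'lt': [-3, 1]
After 'mod': [0]
After 'push 20': [0, 20]
After 'eq': [0]
After 'neg': [0]
After 'dup': [0, 0]
After 'push 20': [0, 0, 20]
After 'push -8': [0, 0, 20, -8]
After 'push -3': [0, 0, 20, -8, -3]
After 'drop': [0, 0, 20, -8]
After 'push 5': [0, 0, 20, -8, 5]
After 'mul': [0, 0, 20, -40]
After 'pick 2': [0, 0, 20, -40, 0]

Answer: 0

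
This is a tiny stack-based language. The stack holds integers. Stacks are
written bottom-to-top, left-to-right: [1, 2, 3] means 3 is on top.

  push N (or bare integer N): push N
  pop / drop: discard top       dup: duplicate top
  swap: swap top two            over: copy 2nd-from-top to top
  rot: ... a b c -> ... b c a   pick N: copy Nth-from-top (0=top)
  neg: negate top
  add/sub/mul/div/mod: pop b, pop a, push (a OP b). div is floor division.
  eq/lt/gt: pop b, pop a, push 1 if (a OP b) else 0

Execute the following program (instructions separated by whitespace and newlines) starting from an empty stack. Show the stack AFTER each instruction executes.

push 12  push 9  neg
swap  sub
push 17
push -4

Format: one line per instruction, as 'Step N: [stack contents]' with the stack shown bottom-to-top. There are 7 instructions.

Step 1: [12]
Step 2: [12, 9]
Step 3: [12, -9]
Step 4: [-9, 12]
Step 5: [-21]
Step 6: [-21, 17]
Step 7: [-21, 17, -4]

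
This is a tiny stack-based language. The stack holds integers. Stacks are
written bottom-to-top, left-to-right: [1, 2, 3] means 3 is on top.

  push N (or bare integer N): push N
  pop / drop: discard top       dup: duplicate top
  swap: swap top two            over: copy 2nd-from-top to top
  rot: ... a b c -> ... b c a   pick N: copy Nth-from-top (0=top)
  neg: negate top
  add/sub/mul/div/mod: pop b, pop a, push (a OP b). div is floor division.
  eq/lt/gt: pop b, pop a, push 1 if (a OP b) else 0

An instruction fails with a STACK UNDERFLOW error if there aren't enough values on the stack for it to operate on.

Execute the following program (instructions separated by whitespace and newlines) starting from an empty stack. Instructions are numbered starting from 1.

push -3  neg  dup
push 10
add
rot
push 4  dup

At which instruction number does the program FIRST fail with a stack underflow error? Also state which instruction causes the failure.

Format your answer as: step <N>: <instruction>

Answer: step 6: rot

Derivation:
Step 1 ('push -3'): stack = [-3], depth = 1
Step 2 ('neg'): stack = [3], depth = 1
Step 3 ('dup'): stack = [3, 3], depth = 2
Step 4 ('push 10'): stack = [3, 3, 10], depth = 3
Step 5 ('add'): stack = [3, 13], depth = 2
Step 6 ('rot'): needs 3 value(s) but depth is 2 — STACK UNDERFLOW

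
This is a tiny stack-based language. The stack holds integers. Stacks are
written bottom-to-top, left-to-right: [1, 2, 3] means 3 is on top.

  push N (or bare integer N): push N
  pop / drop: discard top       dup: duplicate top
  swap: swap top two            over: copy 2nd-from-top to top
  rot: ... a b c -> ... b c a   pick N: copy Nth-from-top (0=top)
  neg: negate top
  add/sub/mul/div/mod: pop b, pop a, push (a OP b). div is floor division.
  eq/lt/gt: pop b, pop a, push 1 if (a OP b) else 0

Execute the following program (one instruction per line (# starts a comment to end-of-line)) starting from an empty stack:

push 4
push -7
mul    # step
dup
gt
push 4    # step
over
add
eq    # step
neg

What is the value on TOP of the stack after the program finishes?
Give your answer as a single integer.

After 'push 4': [4]
After 'push -7': [4, -7]
After 'mul': [-28]
After 'dup': [-28, -28]
After 'gt': [0]
After 'push 4': [0, 4]
After 'over': [0, 4, 0]
After 'add': [0, 4]
After 'eq': [0]
After 'neg': [0]

Answer: 0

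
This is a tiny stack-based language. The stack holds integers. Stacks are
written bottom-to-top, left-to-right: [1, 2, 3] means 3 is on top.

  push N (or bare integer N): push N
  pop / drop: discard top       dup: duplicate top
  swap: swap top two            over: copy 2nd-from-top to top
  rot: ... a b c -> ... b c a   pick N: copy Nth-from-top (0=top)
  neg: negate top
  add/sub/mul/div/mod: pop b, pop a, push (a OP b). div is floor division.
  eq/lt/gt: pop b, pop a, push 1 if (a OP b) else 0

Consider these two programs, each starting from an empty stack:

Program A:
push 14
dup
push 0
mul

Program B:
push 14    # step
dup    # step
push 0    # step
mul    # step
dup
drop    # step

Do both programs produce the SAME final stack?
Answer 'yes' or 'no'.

Program A trace:
  After 'push 14': [14]
  After 'dup': [14, 14]
  After 'push 0': [14, 14, 0]
  After 'mul': [14, 0]
Program A final stack: [14, 0]

Program B trace:
  After 'push 14': [14]
  After 'dup': [14, 14]
  After 'push 0': [14, 14, 0]
  After 'mul': [14, 0]
  After 'dup': [14, 0, 0]
  After 'drop': [14, 0]
Program B final stack: [14, 0]
Same: yes

Answer: yes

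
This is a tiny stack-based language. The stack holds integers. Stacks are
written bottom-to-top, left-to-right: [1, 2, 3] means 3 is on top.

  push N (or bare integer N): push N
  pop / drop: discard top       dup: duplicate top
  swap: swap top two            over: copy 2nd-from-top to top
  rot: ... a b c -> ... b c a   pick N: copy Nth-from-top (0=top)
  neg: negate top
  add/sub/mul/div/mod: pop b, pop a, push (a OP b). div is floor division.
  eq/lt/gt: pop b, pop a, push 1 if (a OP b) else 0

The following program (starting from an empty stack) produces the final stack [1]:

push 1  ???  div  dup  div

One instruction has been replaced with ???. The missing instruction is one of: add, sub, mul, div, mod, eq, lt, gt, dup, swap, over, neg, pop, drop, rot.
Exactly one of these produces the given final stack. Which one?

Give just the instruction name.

Answer: dup

Derivation:
Stack before ???: [1]
Stack after ???:  [1, 1]
The instruction that transforms [1] -> [1, 1] is: dup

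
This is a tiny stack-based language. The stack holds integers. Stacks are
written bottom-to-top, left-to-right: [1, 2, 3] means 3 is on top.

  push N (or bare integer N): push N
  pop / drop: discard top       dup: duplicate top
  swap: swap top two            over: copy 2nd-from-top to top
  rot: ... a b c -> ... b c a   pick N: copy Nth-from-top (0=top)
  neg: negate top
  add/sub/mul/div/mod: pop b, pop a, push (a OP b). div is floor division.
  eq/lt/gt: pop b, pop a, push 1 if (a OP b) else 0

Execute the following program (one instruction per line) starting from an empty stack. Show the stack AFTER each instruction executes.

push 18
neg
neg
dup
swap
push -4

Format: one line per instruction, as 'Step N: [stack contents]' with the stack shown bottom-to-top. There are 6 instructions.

Step 1: [18]
Step 2: [-18]
Step 3: [18]
Step 4: [18, 18]
Step 5: [18, 18]
Step 6: [18, 18, -4]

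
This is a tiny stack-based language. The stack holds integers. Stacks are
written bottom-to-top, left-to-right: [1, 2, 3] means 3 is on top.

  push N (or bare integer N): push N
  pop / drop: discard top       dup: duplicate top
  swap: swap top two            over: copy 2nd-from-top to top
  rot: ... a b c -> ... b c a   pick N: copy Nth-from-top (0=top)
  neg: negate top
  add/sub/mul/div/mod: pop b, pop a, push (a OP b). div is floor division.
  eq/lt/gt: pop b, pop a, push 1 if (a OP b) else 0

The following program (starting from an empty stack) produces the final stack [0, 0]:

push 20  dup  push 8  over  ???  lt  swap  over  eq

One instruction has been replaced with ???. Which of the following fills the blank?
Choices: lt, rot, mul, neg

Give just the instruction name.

Answer: lt

Derivation:
Stack before ???: [20, 20, 8, 20]
Stack after ???:  [20, 20, 1]
Checking each choice:
  lt: MATCH
  rot: produces [20, 0, 0]
  mul: produces [1, 0]
  neg: produces [20, 0, 0]


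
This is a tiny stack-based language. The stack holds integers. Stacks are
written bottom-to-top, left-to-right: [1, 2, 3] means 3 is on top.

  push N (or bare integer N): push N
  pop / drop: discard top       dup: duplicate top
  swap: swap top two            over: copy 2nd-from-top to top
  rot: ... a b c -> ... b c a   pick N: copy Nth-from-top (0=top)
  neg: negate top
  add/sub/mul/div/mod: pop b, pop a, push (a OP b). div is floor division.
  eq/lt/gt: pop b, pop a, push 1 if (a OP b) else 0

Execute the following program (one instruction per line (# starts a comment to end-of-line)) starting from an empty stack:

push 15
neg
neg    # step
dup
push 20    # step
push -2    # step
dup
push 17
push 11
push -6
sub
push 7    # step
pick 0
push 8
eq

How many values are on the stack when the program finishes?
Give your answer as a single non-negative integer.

Answer: 9

Derivation:
After 'push 15': stack = [15] (depth 1)
After 'neg': stack = [-15] (depth 1)
After 'neg': stack = [15] (depth 1)
After 'dup': stack = [15, 15] (depth 2)
After 'push 20': stack = [15, 15, 20] (depth 3)
After 'push -2': stack = [15, 15, 20, -2] (depth 4)
After 'dup': stack = [15, 15, 20, -2, -2] (depth 5)
After 'push 17': stack = [15, 15, 20, -2, -2, 17] (depth 6)
After 'push 11': stack = [15, 15, 20, -2, -2, 17, 11] (depth 7)
After 'push -6': stack = [15, 15, 20, -2, -2, 17, 11, -6] (depth 8)
After 'sub': stack = [15, 15, 20, -2, -2, 17, 17] (depth 7)
After 'push 7': stack = [15, 15, 20, -2, -2, 17, 17, 7] (depth 8)
After 'pick 0': stack = [15, 15, 20, -2, -2, 17, 17, 7, 7] (depth 9)
After 'push 8': stack = [15, 15, 20, -2, -2, 17, 17, 7, 7, 8] (depth 10)
After 'eq': stack = [15, 15, 20, -2, -2, 17, 17, 7, 0] (depth 9)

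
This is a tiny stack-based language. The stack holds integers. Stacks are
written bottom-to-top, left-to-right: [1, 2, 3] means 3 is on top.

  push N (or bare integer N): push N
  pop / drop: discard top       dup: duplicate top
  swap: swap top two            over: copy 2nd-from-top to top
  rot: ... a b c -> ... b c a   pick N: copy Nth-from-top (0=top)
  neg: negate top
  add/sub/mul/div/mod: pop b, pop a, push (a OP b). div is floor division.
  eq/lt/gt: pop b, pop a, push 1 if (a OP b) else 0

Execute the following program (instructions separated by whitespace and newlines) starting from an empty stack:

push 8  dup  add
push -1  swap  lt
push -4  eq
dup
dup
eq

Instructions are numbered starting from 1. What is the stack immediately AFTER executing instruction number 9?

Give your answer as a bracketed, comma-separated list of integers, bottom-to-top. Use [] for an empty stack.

Answer: [0, 0]

Derivation:
Step 1 ('push 8'): [8]
Step 2 ('dup'): [8, 8]
Step 3 ('add'): [16]
Step 4 ('push -1'): [16, -1]
Step 5 ('swap'): [-1, 16]
Step 6 ('lt'): [1]
Step 7 ('push -4'): [1, -4]
Step 8 ('eq'): [0]
Step 9 ('dup'): [0, 0]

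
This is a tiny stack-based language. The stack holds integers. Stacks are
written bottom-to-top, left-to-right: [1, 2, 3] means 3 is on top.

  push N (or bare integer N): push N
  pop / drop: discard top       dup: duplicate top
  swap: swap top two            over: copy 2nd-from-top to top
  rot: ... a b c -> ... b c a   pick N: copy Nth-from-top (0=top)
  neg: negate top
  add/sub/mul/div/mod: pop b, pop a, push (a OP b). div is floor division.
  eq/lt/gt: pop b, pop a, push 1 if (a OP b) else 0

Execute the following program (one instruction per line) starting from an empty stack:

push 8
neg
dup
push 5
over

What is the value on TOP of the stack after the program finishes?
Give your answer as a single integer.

Answer: -8

Derivation:
After 'push 8': [8]
After 'neg': [-8]
After 'dup': [-8, -8]
After 'push 5': [-8, -8, 5]
After 'over': [-8, -8, 5, -8]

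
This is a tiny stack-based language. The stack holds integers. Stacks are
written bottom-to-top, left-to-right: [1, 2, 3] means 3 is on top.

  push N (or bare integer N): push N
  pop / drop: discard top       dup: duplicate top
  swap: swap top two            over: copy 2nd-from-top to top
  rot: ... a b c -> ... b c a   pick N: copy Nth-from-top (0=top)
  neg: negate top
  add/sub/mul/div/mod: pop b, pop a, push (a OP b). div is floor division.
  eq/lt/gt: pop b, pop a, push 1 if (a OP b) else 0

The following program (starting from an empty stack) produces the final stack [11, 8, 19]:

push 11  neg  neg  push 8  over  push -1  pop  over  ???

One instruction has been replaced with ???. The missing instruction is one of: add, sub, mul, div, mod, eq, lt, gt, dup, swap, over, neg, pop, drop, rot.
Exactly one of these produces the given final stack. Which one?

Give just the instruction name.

Stack before ???: [11, 8, 11, 8]
Stack after ???:  [11, 8, 19]
The instruction that transforms [11, 8, 11, 8] -> [11, 8, 19] is: add

Answer: add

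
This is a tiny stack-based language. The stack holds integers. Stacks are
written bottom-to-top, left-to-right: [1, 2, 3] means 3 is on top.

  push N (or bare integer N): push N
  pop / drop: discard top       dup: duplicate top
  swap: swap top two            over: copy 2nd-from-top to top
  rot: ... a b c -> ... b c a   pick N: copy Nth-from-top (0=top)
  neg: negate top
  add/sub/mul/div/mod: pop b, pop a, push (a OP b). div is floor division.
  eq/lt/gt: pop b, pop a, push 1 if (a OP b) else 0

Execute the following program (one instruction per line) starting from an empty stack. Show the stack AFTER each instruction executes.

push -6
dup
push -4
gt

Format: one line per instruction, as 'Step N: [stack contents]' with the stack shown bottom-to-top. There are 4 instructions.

Step 1: [-6]
Step 2: [-6, -6]
Step 3: [-6, -6, -4]
Step 4: [-6, 0]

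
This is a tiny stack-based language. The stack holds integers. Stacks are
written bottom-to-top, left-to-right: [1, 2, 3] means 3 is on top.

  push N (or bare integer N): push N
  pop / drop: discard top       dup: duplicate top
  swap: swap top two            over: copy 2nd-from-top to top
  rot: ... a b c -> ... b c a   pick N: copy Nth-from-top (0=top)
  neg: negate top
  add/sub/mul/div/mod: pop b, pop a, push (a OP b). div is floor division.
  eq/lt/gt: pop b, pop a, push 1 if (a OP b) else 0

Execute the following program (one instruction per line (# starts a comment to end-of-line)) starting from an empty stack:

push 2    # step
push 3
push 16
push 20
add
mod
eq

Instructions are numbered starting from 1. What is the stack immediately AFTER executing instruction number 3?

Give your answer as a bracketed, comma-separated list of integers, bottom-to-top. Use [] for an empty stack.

Answer: [2, 3, 16]

Derivation:
Step 1 ('push 2'): [2]
Step 2 ('push 3'): [2, 3]
Step 3 ('push 16'): [2, 3, 16]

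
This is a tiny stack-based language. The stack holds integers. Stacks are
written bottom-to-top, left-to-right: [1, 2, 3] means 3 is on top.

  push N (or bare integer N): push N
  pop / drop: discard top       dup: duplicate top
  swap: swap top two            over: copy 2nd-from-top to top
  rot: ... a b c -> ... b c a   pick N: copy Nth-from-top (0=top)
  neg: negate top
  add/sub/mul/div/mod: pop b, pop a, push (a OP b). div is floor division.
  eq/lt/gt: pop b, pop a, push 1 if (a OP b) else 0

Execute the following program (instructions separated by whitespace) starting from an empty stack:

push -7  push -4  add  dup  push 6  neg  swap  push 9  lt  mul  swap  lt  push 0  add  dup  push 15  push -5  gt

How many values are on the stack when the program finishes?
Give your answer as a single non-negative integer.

After 'push -7': stack = [-7] (depth 1)
After 'push -4': stack = [-7, -4] (depth 2)
After 'add': stack = [-11] (depth 1)
After 'dup': stack = [-11, -11] (depth 2)
After 'push 6': stack = [-11, -11, 6] (depth 3)
After 'neg': stack = [-11, -11, -6] (depth 3)
After 'swap': stack = [-11, -6, -11] (depth 3)
After 'push 9': stack = [-11, -6, -11, 9] (depth 4)
After 'lt': stack = [-11, -6, 1] (depth 3)
After 'mul': stack = [-11, -6] (depth 2)
After 'swap': stack = [-6, -11] (depth 2)
After 'lt': stack = [0] (depth 1)
After 'push 0': stack = [0, 0] (depth 2)
After 'add': stack = [0] (depth 1)
After 'dup': stack = [0, 0] (depth 2)
After 'push 15': stack = [0, 0, 15] (depth 3)
After 'push -5': stack = [0, 0, 15, -5] (depth 4)
After 'gt': stack = [0, 0, 1] (depth 3)

Answer: 3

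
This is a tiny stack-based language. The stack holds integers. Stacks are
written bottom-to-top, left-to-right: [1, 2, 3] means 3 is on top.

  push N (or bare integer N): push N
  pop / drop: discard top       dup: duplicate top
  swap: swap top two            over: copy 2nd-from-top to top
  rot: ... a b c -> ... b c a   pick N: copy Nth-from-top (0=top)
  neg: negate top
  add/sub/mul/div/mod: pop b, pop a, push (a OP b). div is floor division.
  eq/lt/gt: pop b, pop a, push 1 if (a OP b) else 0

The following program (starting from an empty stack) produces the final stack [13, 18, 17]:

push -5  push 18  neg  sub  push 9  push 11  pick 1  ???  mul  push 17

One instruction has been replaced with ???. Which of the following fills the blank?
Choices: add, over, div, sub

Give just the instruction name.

Stack before ???: [13, 9, 11, 9]
Stack after ???:  [13, 9, 2]
Checking each choice:
  add: produces [13, 180, 17]
  over: produces [13, 9, 11, 99, 17]
  div: produces [13, 9, 17]
  sub: MATCH


Answer: sub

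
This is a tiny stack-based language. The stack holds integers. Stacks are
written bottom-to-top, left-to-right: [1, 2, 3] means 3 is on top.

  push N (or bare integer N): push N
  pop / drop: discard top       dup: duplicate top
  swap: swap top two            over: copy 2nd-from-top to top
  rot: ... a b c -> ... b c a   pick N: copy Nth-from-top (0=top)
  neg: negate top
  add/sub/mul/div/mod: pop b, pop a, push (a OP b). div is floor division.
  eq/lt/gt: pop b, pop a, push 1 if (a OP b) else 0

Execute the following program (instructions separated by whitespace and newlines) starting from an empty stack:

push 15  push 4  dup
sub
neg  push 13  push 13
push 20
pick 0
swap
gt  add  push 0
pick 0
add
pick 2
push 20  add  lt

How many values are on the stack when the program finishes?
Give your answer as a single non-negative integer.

Answer: 5

Derivation:
After 'push 15': stack = [15] (depth 1)
After 'push 4': stack = [15, 4] (depth 2)
After 'dup': stack = [15, 4, 4] (depth 3)
After 'sub': stack = [15, 0] (depth 2)
After 'neg': stack = [15, 0] (depth 2)
After 'push 13': stack = [15, 0, 13] (depth 3)
After 'push 13': stack = [15, 0, 13, 13] (depth 4)
After 'push 20': stack = [15, 0, 13, 13, 20] (depth 5)
After 'pick 0': stack = [15, 0, 13, 13, 20, 20] (depth 6)
After 'swap': stack = [15, 0, 13, 13, 20, 20] (depth 6)
After 'gt': stack = [15, 0, 13, 13, 0] (depth 5)
After 'add': stack = [15, 0, 13, 13] (depth 4)
After 'push 0': stack = [15, 0, 13, 13, 0] (depth 5)
After 'pick 0': stack = [15, 0, 13, 13, 0, 0] (depth 6)
After 'add': stack = [15, 0, 13, 13, 0] (depth 5)
After 'pick 2': stack = [15, 0, 13, 13, 0, 13] (depth 6)
After 'push 20': stack = [15, 0, 13, 13, 0, 13, 20] (depth 7)
After 'add': stack = [15, 0, 13, 13, 0, 33] (depth 6)
After 'lt': stack = [15, 0, 13, 13, 1] (depth 5)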